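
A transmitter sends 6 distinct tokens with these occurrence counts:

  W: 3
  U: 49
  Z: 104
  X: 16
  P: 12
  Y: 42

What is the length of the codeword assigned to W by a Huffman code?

Build the tree from the bottom:
merge W(3) and P(12): 15
merge 15 and X(16): 31
merge 31 and Y(42): 73
merge U(49) and 73: 122
merge Z(104) and 122: 226
W sits 5 levels below the root, so its codeword is 5 bits.

5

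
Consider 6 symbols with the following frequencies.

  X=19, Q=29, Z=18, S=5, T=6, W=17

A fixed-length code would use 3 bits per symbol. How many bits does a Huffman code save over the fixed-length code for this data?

55

Fixed-length: 3 bits × 94 symbols = 282 bits.
Huffman merges:
S(5) + T(6) → 11
11 + W(17) → 28
Z(18) + X(19) → 37
28 + Q(29) → 57
37 + 57 → 94
Huffman total = 11 + 28 + 37 + 57 + 94 = 227 bits.
Saving = 282 − 227 = 55 bits.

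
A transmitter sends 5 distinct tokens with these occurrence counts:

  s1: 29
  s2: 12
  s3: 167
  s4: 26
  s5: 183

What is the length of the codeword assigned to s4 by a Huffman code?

4

Build the tree from the bottom:
s2(12) + s4(26) → 38
s1(29) + 38 → 67
67 + s3(167) → 234
s5(183) + 234 → 417
s4 sits 4 levels below the root, so its codeword is 4 bits.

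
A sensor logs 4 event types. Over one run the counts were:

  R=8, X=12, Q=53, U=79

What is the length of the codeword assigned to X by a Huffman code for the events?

Repeatedly merge the two smallest:
merge R(8) and X(12): 20
merge 20 and Q(53): 73
merge 73 and U(79): 152
X sits 3 levels below the root, so its codeword is 3 bits.

3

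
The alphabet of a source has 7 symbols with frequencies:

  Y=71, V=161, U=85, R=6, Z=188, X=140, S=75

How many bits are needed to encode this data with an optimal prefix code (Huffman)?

1906

Greedily combine the two least-frequent nodes:
combine R(6), Y(71) → 77
combine S(75), 77 → 152
combine U(85), X(140) → 225
combine 152, V(161) → 313
combine Z(188), 225 → 413
combine 313, 413 → 726
Each symbol's bit-cost is frequency × depth; summing gives 1906 bits (equivalently 77 + 152 + 225 + 313 + 413 + 726).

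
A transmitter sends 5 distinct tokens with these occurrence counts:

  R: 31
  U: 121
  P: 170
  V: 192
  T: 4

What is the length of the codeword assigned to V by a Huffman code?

Repeatedly merge the two smallest:
merge T(4) and R(31): 35
merge 35 and U(121): 156
merge 156 and P(170): 326
merge V(192) and 326: 518
V sits one level below the root: a 1-bit codeword.

1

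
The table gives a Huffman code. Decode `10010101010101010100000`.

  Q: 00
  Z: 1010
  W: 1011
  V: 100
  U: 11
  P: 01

VZZZZQQ

Read left to right; each codeword is recognised as soon as it completes (prefix code):
  100→V | 1010→Z | 1010→Z | 1010→Z | 1010→Z | 00→Q | 00→Q
Decoded message: VZZZZQQ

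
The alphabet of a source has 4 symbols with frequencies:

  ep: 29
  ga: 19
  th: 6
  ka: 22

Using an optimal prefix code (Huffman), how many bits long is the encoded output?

Greedily combine the two least-frequent nodes:
merge th(6) and ga(19): 25
merge ka(22) and 25: 47
merge ep(29) and 47: 76
Total encoded bits = sum of merged weights = 25 + 47 + 76 = 148.

148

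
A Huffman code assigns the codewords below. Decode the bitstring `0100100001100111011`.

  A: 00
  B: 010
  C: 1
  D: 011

Read left to right; each codeword is recognised as soon as it completes (prefix code):
  010→B | 010→B | 00→A | 011→D | 00→A | 1→C | 1→C | 1→C | 011→D
Decoded message: BBADACCCD

BBADACCCD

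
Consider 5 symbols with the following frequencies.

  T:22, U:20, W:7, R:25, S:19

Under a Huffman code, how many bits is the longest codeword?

Merge the two lowest-weight nodes at each step:
W(7) + S(19) → 26
U(20) + T(22) → 42
R(25) + 26 → 51
42 + 51 → 93
Maximum depth reached is 3.

3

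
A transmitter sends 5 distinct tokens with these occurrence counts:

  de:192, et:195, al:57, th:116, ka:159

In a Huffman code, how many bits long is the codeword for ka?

2

Repeatedly merge the two smallest:
al(57) + th(116) → 173
ka(159) + 173 → 332
de(192) + et(195) → 387
332 + 387 → 719
ka sits 2 levels below the root, so its codeword is 2 bits.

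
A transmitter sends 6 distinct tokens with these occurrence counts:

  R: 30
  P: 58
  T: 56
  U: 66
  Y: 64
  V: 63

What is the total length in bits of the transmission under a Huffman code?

881

Merge the two smallest weights repeatedly:
R(30) + T(56) → 86
P(58) + V(63) → 121
Y(64) + U(66) → 130
86 + 121 → 207
130 + 207 → 337
Each symbol's bit-cost is frequency × depth; summing gives 881 bits (equivalently 86 + 121 + 130 + 207 + 337).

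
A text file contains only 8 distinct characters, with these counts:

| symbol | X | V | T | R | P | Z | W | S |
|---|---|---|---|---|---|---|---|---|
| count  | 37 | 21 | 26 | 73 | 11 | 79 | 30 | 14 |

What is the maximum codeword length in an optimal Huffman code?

5

Merge the two lowest-weight nodes at each step:
combine P(11), S(14) → 25
combine V(21), 25 → 46
combine T(26), W(30) → 56
combine X(37), 46 → 83
combine 56, R(73) → 129
combine Z(79), 83 → 162
combine 129, 162 → 291
Maximum depth reached is 5.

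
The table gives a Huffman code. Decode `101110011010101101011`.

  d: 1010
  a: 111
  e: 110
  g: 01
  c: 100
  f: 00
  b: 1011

Read left to right; each codeword is recognised as soon as it completes (prefix code):
  1011→b | 100→c | 110→e | 1010→d | 110→e | 1011→b
Decoded message: bcedeb

bcedeb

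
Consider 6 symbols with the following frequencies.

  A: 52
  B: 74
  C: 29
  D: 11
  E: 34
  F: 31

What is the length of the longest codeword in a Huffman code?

Merge the two lowest-weight nodes at each step:
combine D(11), C(29) → 40
combine F(31), E(34) → 65
combine 40, A(52) → 92
combine 65, B(74) → 139
combine 92, 139 → 231
Maximum depth reached is 3.

3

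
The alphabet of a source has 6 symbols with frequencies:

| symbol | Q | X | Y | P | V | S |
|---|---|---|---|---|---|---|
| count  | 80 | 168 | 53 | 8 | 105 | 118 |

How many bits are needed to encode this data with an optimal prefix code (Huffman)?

Greedily combine the two least-frequent nodes:
merge P(8) and Y(53): 61
merge 61 and Q(80): 141
merge V(105) and S(118): 223
merge 141 and X(168): 309
merge 223 and 309: 532
The encoded length is the sum of every internal node's weight: 61 + 141 + 223 + 309 + 532 = 1266 bits.

1266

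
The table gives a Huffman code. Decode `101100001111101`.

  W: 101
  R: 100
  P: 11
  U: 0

WRUUPPW

Read left to right; each codeword is recognised as soon as it completes (prefix code):
  101→W | 100→R | 0→U | 0→U | 11→P | 11→P | 101→W
Decoded message: WRUUPPW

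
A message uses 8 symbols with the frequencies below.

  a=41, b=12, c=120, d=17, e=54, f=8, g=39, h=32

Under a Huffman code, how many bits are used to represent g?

Build the tree from the bottom:
f(8) + b(12) → 20
d(17) + 20 → 37
h(32) + 37 → 69
g(39) + a(41) → 80
e(54) + 69 → 123
80 + c(120) → 200
123 + 200 → 323
g sits 3 levels below the root, so its codeword is 3 bits.

3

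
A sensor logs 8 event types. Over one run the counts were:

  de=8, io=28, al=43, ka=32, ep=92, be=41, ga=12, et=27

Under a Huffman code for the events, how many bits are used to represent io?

Huffman merges, smallest pair first:
combine de(8), ga(12) → 20
combine 20, et(27) → 47
combine io(28), ka(32) → 60
combine be(41), al(43) → 84
combine 47, 60 → 107
combine 84, ep(92) → 176
combine 107, 176 → 283
io's leaf is at depth 3, giving a 3-bit codeword.

3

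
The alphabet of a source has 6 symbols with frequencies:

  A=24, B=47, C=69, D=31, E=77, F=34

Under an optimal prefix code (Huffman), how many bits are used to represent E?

2

Huffman merges, smallest pair first:
A(24) + D(31) → 55
F(34) + B(47) → 81
55 + C(69) → 124
E(77) + 81 → 158
124 + 158 → 282
The subtree containing E is merged 2 times, so code length = 2.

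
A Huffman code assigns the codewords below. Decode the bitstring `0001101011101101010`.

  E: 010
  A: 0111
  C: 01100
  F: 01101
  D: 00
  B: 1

DFAFE

Read left to right; each codeword is recognised as soon as it completes (prefix code):
  00→D | 01101→F | 0111→A | 01101→F | 010→E
Decoded message: DFAFE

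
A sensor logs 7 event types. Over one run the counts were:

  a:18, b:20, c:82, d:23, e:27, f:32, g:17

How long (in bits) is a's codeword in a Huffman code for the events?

Huffman merges, smallest pair first:
combine g(17), a(18) → 35
combine b(20), d(23) → 43
combine e(27), f(32) → 59
combine 35, 43 → 78
combine 59, 78 → 137
combine c(82), 137 → 219
a sits 4 levels below the root, so its codeword is 4 bits.

4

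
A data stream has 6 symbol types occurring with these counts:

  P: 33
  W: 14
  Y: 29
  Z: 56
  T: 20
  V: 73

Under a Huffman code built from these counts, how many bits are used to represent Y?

3

Huffman merges, smallest pair first:
W(14) + T(20) → 34
Y(29) + P(33) → 62
34 + Z(56) → 90
62 + V(73) → 135
90 + 135 → 225
Y's leaf is at depth 3, giving a 3-bit codeword.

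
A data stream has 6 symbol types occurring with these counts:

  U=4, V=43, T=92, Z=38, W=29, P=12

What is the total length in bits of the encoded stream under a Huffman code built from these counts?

486

Build the Huffman tree bottom-up:
merge U(4) and P(12): 16
merge 16 and W(29): 45
merge Z(38) and V(43): 81
merge 45 and 81: 126
merge T(92) and 126: 218
The encoded length is the sum of every internal node's weight: 16 + 45 + 81 + 126 + 218 = 486 bits.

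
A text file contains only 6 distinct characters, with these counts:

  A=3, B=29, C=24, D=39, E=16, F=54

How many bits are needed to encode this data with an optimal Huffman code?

Build the Huffman tree bottom-up:
combine A(3), E(16) → 19
combine 19, C(24) → 43
combine B(29), D(39) → 68
combine 43, F(54) → 97
combine 68, 97 → 165
The encoded length is the sum of every internal node's weight: 19 + 43 + 68 + 97 + 165 = 392 bits.

392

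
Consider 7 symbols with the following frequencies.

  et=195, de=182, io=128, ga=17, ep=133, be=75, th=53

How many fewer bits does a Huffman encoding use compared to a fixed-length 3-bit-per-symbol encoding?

Fixed-length: 3 bits × 783 symbols = 2349 bits.
Huffman merges:
ga(17) + th(53) → 70
70 + be(75) → 145
io(128) + ep(133) → 261
145 + de(182) → 327
et(195) + 261 → 456
327 + 456 → 783
Huffman total = 70 + 145 + 261 + 327 + 456 + 783 = 2042 bits.
Saving = 2349 − 2042 = 307 bits.

307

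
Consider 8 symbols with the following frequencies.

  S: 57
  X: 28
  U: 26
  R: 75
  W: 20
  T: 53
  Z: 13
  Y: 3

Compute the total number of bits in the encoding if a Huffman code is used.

745

Merge the two smallest weights repeatedly:
combine Y(3), Z(13) → 16
combine 16, W(20) → 36
combine U(26), X(28) → 54
combine 36, T(53) → 89
combine 54, S(57) → 111
combine R(75), 89 → 164
combine 111, 164 → 275
Each symbol's bit-cost is frequency × depth; summing gives 745 bits (equivalently 16 + 36 + 54 + 89 + 111 + 164 + 275).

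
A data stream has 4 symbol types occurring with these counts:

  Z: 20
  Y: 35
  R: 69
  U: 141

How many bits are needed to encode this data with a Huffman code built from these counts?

Merge the two smallest weights repeatedly:
Z(20) + Y(35) → 55
55 + R(69) → 124
124 + U(141) → 265
Total encoded bits = sum of merged weights = 55 + 124 + 265 = 444.

444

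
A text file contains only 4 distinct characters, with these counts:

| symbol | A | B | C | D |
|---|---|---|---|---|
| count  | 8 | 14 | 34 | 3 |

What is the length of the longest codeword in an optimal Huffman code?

Merge the two lowest-weight nodes at each step:
merge D(3) and A(8): 11
merge 11 and B(14): 25
merge 25 and C(34): 59
Maximum depth reached is 3.

3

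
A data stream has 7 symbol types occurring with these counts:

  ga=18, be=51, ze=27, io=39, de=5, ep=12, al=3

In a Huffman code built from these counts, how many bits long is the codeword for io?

2

Repeatedly merge the two smallest:
merge al(3) and de(5): 8
merge 8 and ep(12): 20
merge ga(18) and 20: 38
merge ze(27) and 38: 65
merge io(39) and be(51): 90
merge 65 and 90: 155
io's leaf is at depth 2, giving a 2-bit codeword.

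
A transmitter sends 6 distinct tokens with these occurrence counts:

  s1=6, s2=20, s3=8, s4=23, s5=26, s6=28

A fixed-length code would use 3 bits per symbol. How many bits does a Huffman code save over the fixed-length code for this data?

Fixed-length: 3 bits × 111 symbols = 333 bits.
Huffman merges:
s1(6) + s3(8) → 14
14 + s2(20) → 34
s4(23) + s5(26) → 49
s6(28) + 34 → 62
49 + 62 → 111
Huffman total = 14 + 34 + 49 + 62 + 111 = 270 bits.
Saving = 333 − 270 = 63 bits.

63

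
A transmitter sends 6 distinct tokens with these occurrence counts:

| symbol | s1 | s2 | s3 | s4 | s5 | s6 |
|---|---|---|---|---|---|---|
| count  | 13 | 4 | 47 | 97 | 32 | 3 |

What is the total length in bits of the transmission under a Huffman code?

Merge the two smallest weights repeatedly:
s6(3) + s2(4) → 7
7 + s1(13) → 20
20 + s5(32) → 52
s3(47) + 52 → 99
s4(97) + 99 → 196
Total encoded bits = sum of merged weights = 7 + 20 + 52 + 99 + 196 = 374.

374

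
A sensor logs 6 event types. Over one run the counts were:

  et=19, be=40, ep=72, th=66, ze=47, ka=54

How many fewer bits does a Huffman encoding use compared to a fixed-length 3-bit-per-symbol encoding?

Fixed-length: 3 bits × 298 symbols = 894 bits.
Huffman merges:
combine et(19), be(40) → 59
combine ze(47), ka(54) → 101
combine 59, th(66) → 125
combine ep(72), 101 → 173
combine 125, 173 → 298
Huffman total = 59 + 101 + 125 + 173 + 298 = 756 bits.
Saving = 894 − 756 = 138 bits.

138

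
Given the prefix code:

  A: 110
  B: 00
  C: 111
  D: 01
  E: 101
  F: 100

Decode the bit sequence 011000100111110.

Read left to right; each codeword is recognised as soon as it completes (prefix code):
  01→D | 100→F | 01→D | 00→B | 111→C | 110→A
Decoded message: DFDBCA

DFDBCA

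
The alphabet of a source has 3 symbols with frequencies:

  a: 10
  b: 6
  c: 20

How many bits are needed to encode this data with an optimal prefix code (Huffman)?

52

Greedily combine the two least-frequent nodes:
merge b(6) and a(10): 16
merge 16 and c(20): 36
Each symbol's bit-cost is frequency × depth; summing gives 52 bits (equivalently 16 + 36).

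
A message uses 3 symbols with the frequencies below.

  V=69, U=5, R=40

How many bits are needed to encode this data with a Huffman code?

Greedily combine the two least-frequent nodes:
U(5) + R(40) → 45
45 + V(69) → 114
The encoded length is the sum of every internal node's weight: 45 + 114 = 159 bits.

159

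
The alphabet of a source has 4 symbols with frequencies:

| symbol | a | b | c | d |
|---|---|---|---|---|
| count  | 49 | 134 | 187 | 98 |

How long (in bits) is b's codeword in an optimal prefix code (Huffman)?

Repeatedly merge the two smallest:
combine a(49), d(98) → 147
combine b(134), 147 → 281
combine c(187), 281 → 468
b sits 2 levels below the root, so its codeword is 2 bits.

2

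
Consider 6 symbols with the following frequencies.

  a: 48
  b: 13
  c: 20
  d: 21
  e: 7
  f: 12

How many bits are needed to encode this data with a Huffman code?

286

Merge the two smallest weights repeatedly:
combine e(7), f(12) → 19
combine b(13), 19 → 32
combine c(20), d(21) → 41
combine 32, 41 → 73
combine a(48), 73 → 121
Total encoded bits = sum of merged weights = 19 + 32 + 41 + 73 + 121 = 286.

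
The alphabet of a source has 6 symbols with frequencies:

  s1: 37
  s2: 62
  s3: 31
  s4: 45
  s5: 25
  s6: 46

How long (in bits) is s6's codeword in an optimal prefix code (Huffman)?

2

Build the tree from the bottom:
s5(25) + s3(31) → 56
s1(37) + s4(45) → 82
s6(46) + 56 → 102
s2(62) + 82 → 144
102 + 144 → 246
s6's leaf is at depth 2, giving a 2-bit codeword.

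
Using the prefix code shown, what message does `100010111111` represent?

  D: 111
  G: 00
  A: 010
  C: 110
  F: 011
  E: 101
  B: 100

BADD

Read left to right; each codeword is recognised as soon as it completes (prefix code):
  100→B | 010→A | 111→D | 111→D
Decoded message: BADD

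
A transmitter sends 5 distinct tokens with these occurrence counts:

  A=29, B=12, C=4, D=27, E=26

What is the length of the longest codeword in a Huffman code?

Merge the two lowest-weight nodes at each step:
combine C(4), B(12) → 16
combine 16, E(26) → 42
combine D(27), A(29) → 56
combine 42, 56 → 98
Maximum depth reached is 3.

3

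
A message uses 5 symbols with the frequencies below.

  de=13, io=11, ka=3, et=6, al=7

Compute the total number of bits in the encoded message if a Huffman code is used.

89

Merge the two smallest weights repeatedly:
ka(3) + et(6) → 9
al(7) + 9 → 16
io(11) + de(13) → 24
16 + 24 → 40
Total encoded bits = sum of merged weights = 9 + 16 + 24 + 40 = 89.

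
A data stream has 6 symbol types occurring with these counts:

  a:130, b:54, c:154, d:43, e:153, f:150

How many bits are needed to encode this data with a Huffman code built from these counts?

1692

Greedily combine the two least-frequent nodes:
d(43) + b(54) → 97
97 + a(130) → 227
f(150) + e(153) → 303
c(154) + 227 → 381
303 + 381 → 684
Each symbol's bit-cost is frequency × depth; summing gives 1692 bits (equivalently 97 + 227 + 303 + 381 + 684).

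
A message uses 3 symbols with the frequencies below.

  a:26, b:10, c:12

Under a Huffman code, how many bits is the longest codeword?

2

Merge the two lowest-weight nodes at each step:
combine b(10), c(12) → 22
combine 22, a(26) → 48
The rarest symbols sit at the bottom; the longest codeword is 2 bits.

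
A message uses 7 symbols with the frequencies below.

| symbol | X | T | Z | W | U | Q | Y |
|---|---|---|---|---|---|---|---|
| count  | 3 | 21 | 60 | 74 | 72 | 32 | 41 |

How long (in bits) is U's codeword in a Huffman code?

Repeatedly merge the two smallest:
merge X(3) and T(21): 24
merge 24 and Q(32): 56
merge Y(41) and 56: 97
merge Z(60) and U(72): 132
merge W(74) and 97: 171
merge 132 and 171: 303
U sits 2 levels below the root, so its codeword is 2 bits.

2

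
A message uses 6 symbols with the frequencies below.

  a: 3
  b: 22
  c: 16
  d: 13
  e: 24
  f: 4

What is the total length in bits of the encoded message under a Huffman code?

191

Merge the two smallest weights repeatedly:
merge a(3) and f(4): 7
merge 7 and d(13): 20
merge c(16) and 20: 36
merge b(22) and e(24): 46
merge 36 and 46: 82
Total encoded bits = sum of merged weights = 7 + 20 + 36 + 46 + 82 = 191.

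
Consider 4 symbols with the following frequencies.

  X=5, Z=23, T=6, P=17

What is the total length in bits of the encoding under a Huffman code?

Greedily combine the two least-frequent nodes:
merge X(5) and T(6): 11
merge 11 and P(17): 28
merge Z(23) and 28: 51
Total encoded bits = sum of merged weights = 11 + 28 + 51 = 90.

90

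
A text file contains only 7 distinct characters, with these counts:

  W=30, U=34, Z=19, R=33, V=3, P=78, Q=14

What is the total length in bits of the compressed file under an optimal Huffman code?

530

Build the Huffman tree bottom-up:
merge V(3) and Q(14): 17
merge 17 and Z(19): 36
merge W(30) and R(33): 63
merge U(34) and 36: 70
merge 63 and 70: 133
merge P(78) and 133: 211
Total encoded bits = sum of merged weights = 17 + 36 + 63 + 70 + 133 + 211 = 530.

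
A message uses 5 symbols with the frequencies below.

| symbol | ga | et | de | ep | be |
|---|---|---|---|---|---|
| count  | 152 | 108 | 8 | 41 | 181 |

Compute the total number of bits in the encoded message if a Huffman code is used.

Build the Huffman tree bottom-up:
combine de(8), ep(41) → 49
combine 49, et(108) → 157
combine ga(152), 157 → 309
combine be(181), 309 → 490
The encoded length is the sum of every internal node's weight: 49 + 157 + 309 + 490 = 1005 bits.

1005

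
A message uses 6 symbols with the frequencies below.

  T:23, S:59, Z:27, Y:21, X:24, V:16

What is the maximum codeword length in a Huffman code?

3

Merge the two lowest-weight nodes at each step:
combine V(16), Y(21) → 37
combine T(23), X(24) → 47
combine Z(27), 37 → 64
combine 47, S(59) → 106
combine 64, 106 → 170
The first pair merged (V, Y) ends up deepest, at depth 3.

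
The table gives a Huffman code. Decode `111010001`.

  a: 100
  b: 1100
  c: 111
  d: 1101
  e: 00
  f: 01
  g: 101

Read left to right; each codeword is recognised as soon as it completes (prefix code):
  111→c | 01→f | 00→e | 01→f
Decoded message: cfef

cfef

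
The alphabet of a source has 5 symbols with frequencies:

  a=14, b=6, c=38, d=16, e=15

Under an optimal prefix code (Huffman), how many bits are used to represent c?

Huffman merges, smallest pair first:
merge b(6) and a(14): 20
merge e(15) and d(16): 31
merge 20 and 31: 51
merge c(38) and 51: 89
c is merged only at the final step, so code length = 1.

1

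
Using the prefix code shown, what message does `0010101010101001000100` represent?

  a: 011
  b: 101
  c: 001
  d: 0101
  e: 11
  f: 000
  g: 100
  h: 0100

cddhgh

Read left to right; each codeword is recognised as soon as it completes (prefix code):
  001→c | 0101→d | 0101→d | 0100→h | 100→g | 0100→h
Decoded message: cddhgh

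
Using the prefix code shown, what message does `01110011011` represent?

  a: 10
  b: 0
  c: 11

Read left to right; each codeword is recognised as soon as it completes (prefix code):
  0→b | 11→c | 10→a | 0→b | 11→c | 0→b | 11→c
Decoded message: bcabcbc

bcabcbc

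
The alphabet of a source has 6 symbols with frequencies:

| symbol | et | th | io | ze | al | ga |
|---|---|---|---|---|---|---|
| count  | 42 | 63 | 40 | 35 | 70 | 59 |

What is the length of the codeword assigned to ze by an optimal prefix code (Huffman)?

3

Huffman merges, smallest pair first:
combine ze(35), io(40) → 75
combine et(42), ga(59) → 101
combine th(63), al(70) → 133
combine 75, 101 → 176
combine 133, 176 → 309
ze's leaf is at depth 3, giving a 3-bit codeword.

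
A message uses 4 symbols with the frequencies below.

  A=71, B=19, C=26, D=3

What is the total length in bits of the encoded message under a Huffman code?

189

Greedily combine the two least-frequent nodes:
merge D(3) and B(19): 22
merge 22 and C(26): 48
merge 48 and A(71): 119
Each symbol's bit-cost is frequency × depth; summing gives 189 bits (equivalently 22 + 48 + 119).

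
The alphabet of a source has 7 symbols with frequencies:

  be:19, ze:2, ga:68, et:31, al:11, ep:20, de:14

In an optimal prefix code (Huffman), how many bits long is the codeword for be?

Huffman merges, smallest pair first:
merge ze(2) and al(11): 13
merge 13 and de(14): 27
merge be(19) and ep(20): 39
merge 27 and et(31): 58
merge 39 and 58: 97
merge ga(68) and 97: 165
The subtree containing be is merged 3 times, so code length = 3.

3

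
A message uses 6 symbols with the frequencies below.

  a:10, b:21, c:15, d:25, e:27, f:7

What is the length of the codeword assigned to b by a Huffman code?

2

Build the tree from the bottom:
merge f(7) and a(10): 17
merge c(15) and 17: 32
merge b(21) and d(25): 46
merge e(27) and 32: 59
merge 46 and 59: 105
b's leaf is at depth 2, giving a 2-bit codeword.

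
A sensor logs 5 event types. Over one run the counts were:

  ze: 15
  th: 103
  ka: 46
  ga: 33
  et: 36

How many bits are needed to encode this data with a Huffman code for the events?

Build the Huffman tree bottom-up:
merge ze(15) and ga(33): 48
merge et(36) and ka(46): 82
merge 48 and 82: 130
merge th(103) and 130: 233
Total encoded bits = sum of merged weights = 48 + 82 + 130 + 233 = 493.

493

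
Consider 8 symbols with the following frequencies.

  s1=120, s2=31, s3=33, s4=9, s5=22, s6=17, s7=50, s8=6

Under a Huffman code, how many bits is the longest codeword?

5

Merge the two lowest-weight nodes at each step:
s8(6) + s4(9) → 15
15 + s6(17) → 32
s5(22) + s2(31) → 53
32 + s3(33) → 65
s7(50) + 53 → 103
65 + 103 → 168
s1(120) + 168 → 288
The first pair merged (s8, s4) ends up deepest, at depth 5.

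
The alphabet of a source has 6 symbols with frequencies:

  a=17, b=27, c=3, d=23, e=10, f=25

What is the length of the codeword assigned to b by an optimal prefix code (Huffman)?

2

Build the tree from the bottom:
c(3) + e(10) → 13
13 + a(17) → 30
d(23) + f(25) → 48
b(27) + 30 → 57
48 + 57 → 105
The subtree containing b is merged 2 times, so code length = 2.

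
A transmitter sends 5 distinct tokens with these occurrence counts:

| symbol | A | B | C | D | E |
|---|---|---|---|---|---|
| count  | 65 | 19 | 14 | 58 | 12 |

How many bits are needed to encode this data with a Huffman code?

Merge the two smallest weights repeatedly:
E(12) + C(14) → 26
B(19) + 26 → 45
45 + D(58) → 103
A(65) + 103 → 168
Total encoded bits = sum of merged weights = 26 + 45 + 103 + 168 = 342.

342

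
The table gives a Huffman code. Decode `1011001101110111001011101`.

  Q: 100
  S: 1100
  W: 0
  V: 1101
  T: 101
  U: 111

Read left to right; each codeword is recognised as soon as it completes (prefix code):
  101→T | 100→Q | 1101→V | 1101→V | 1100→S | 101→T | 1101→V
Decoded message: TQVVSTV

TQVVSTV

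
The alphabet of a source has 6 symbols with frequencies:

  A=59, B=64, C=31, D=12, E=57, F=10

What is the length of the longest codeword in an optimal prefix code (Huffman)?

Merge the two lowest-weight nodes at each step:
merge F(10) and D(12): 22
merge 22 and C(31): 53
merge 53 and E(57): 110
merge A(59) and B(64): 123
merge 110 and 123: 233
The first pair merged (F, D) ends up deepest, at depth 4.

4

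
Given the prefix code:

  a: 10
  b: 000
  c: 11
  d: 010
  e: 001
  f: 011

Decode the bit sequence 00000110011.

beaf

Read left to right; each codeword is recognised as soon as it completes (prefix code):
  000→b | 001→e | 10→a | 011→f
Decoded message: beaf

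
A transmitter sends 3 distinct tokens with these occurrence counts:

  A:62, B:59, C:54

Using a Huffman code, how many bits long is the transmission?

288

Build the Huffman tree bottom-up:
merge C(54) and B(59): 113
merge A(62) and 113: 175
Total encoded bits = sum of merged weights = 113 + 175 = 288.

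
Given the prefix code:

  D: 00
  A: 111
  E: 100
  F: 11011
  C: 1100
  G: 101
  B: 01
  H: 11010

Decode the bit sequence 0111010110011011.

Read left to right; each codeword is recognised as soon as it completes (prefix code):
  01→B | 11010→H | 1100→C | 11011→F
Decoded message: BHCF

BHCF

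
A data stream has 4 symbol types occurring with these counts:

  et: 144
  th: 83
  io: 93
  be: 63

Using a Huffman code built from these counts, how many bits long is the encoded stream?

Merge the two smallest weights repeatedly:
be(63) + th(83) → 146
io(93) + et(144) → 237
146 + 237 → 383
Total encoded bits = sum of merged weights = 146 + 237 + 383 = 766.

766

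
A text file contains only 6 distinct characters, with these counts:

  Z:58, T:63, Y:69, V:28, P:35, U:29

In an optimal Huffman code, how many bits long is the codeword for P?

Build the tree from the bottom:
merge V(28) and U(29): 57
merge P(35) and 57: 92
merge Z(58) and T(63): 121
merge Y(69) and 92: 161
merge 121 and 161: 282
P sits 3 levels below the root, so its codeword is 3 bits.

3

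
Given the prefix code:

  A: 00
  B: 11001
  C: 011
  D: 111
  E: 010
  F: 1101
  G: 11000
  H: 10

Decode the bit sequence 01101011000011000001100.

CEGCAACA

Read left to right; each codeword is recognised as soon as it completes (prefix code):
  011→C | 010→E | 11000→G | 011→C | 00→A | 00→A | 011→C | 00→A
Decoded message: CEGCAACA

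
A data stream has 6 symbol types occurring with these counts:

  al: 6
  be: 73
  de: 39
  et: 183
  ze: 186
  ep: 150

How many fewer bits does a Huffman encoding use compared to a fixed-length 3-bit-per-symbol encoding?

Fixed-length: 3 bits × 637 symbols = 1911 bits.
Huffman merges:
combine al(6), de(39) → 45
combine 45, be(73) → 118
combine 118, ep(150) → 268
combine et(183), ze(186) → 369
combine 268, 369 → 637
Huffman total = 45 + 118 + 268 + 369 + 637 = 1437 bits.
Saving = 1911 − 1437 = 474 bits.

474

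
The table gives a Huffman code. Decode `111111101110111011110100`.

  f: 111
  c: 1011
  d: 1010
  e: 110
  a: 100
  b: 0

Read left to right; each codeword is recognised as soon as it completes (prefix code):
  111→f | 111→f | 1011→c | 1011→c | 1011→c | 110→e | 100→a
Decoded message: ffcccea

ffcccea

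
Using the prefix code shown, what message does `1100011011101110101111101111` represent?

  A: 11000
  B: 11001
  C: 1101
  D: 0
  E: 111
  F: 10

ACCCDECE

Read left to right; each codeword is recognised as soon as it completes (prefix code):
  11000→A | 1101→C | 1101→C | 1101→C | 0→D | 111→E | 1101→C | 111→E
Decoded message: ACCCDECE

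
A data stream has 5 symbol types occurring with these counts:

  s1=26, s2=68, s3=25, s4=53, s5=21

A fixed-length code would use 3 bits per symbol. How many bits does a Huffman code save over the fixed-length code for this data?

Fixed-length: 3 bits × 193 symbols = 579 bits.
Huffman merges:
combine s5(21), s3(25) → 46
combine s1(26), 46 → 72
combine s4(53), s2(68) → 121
combine 72, 121 → 193
Huffman total = 46 + 72 + 121 + 193 = 432 bits.
Saving = 579 − 432 = 147 bits.

147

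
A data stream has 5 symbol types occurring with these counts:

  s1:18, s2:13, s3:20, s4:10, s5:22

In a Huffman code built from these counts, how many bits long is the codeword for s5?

2

Build the tree from the bottom:
combine s4(10), s2(13) → 23
combine s1(18), s3(20) → 38
combine s5(22), 23 → 45
combine 38, 45 → 83
s5 sits 2 levels below the root, so its codeword is 2 bits.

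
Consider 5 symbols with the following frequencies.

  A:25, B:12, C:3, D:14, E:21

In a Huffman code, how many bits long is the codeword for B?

Repeatedly merge the two smallest:
merge C(3) and B(12): 15
merge D(14) and 15: 29
merge E(21) and A(25): 46
merge 29 and 46: 75
B sits 3 levels below the root, so its codeword is 3 bits.

3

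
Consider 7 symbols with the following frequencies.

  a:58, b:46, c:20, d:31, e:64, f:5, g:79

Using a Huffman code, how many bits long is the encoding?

Greedily combine the two least-frequent nodes:
f(5) + c(20) → 25
25 + d(31) → 56
b(46) + 56 → 102
a(58) + e(64) → 122
g(79) + 102 → 181
122 + 181 → 303
Total encoded bits = sum of merged weights = 25 + 56 + 102 + 122 + 181 + 303 = 789.

789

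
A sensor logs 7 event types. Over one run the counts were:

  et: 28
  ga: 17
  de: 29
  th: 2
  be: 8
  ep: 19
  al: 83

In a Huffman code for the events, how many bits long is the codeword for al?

1

Huffman merges, smallest pair first:
merge th(2) and be(8): 10
merge 10 and ga(17): 27
merge ep(19) and 27: 46
merge et(28) and de(29): 57
merge 46 and 57: 103
merge al(83) and 103: 186
al is merged only at the final step, so code length = 1.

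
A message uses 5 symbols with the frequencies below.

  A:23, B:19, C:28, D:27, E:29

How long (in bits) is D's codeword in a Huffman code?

2

Repeatedly merge the two smallest:
combine B(19), A(23) → 42
combine D(27), C(28) → 55
combine E(29), 42 → 71
combine 55, 71 → 126
D sits 2 levels below the root, so its codeword is 2 bits.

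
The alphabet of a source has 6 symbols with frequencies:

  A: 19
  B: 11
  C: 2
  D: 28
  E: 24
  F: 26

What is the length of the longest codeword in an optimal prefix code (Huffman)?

4

Merge the two lowest-weight nodes at each step:
merge C(2) and B(11): 13
merge 13 and A(19): 32
merge E(24) and F(26): 50
merge D(28) and 32: 60
merge 50 and 60: 110
The first pair merged (C, B) ends up deepest, at depth 4.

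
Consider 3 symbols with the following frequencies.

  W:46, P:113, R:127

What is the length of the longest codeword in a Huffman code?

Merge the two lowest-weight nodes at each step:
combine W(46), P(113) → 159
combine R(127), 159 → 286
The rarest symbols sit at the bottom; the longest codeword is 2 bits.

2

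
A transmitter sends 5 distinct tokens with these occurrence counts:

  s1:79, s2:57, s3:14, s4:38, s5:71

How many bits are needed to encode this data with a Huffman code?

570

Greedily combine the two least-frequent nodes:
s3(14) + s4(38) → 52
52 + s2(57) → 109
s5(71) + s1(79) → 150
109 + 150 → 259
Total encoded bits = sum of merged weights = 52 + 109 + 150 + 259 = 570.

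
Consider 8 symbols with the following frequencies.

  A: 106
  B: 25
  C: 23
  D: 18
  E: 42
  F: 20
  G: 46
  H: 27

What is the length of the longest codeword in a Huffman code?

4

Merge the two lowest-weight nodes at each step:
merge D(18) and F(20): 38
merge C(23) and B(25): 48
merge H(27) and 38: 65
merge E(42) and G(46): 88
merge 48 and 65: 113
merge 88 and A(106): 194
merge 113 and 194: 307
The rarest symbols sit at the bottom; the longest codeword is 4 bits.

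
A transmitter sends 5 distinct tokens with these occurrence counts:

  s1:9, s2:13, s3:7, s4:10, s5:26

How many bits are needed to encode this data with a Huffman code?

Build the Huffman tree bottom-up:
merge s3(7) and s1(9): 16
merge s4(10) and s2(13): 23
merge 16 and 23: 39
merge s5(26) and 39: 65
Total encoded bits = sum of merged weights = 16 + 23 + 39 + 65 = 143.

143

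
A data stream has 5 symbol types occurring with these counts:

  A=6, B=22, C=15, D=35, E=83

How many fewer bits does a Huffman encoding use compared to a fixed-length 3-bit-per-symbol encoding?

180

Fixed-length: 3 bits × 161 symbols = 483 bits.
Huffman merges:
combine A(6), C(15) → 21
combine 21, B(22) → 43
combine D(35), 43 → 78
combine 78, E(83) → 161
Huffman total = 21 + 43 + 78 + 161 = 303 bits.
Saving = 483 − 303 = 180 bits.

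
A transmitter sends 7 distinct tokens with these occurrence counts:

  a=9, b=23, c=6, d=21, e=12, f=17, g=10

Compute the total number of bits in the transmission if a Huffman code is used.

Greedily combine the two least-frequent nodes:
merge c(6) and a(9): 15
merge g(10) and e(12): 22
merge 15 and f(17): 32
merge d(21) and 22: 43
merge b(23) and 32: 55
merge 43 and 55: 98
The encoded length is the sum of every internal node's weight: 15 + 22 + 32 + 43 + 55 + 98 = 265 bits.

265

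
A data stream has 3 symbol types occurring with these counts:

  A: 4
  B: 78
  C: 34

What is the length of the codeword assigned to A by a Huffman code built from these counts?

2

Build the tree from the bottom:
A(4) + C(34) → 38
38 + B(78) → 116
A's leaf is at depth 2, giving a 2-bit codeword.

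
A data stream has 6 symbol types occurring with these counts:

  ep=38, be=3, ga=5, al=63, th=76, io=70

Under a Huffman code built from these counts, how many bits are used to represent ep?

Repeatedly merge the two smallest:
merge be(3) and ga(5): 8
merge 8 and ep(38): 46
merge 46 and al(63): 109
merge io(70) and th(76): 146
merge 109 and 146: 255
ep's leaf is at depth 3, giving a 3-bit codeword.

3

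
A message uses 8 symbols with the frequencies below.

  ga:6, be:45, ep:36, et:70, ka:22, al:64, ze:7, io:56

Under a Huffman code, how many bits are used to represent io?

3

Huffman merges, smallest pair first:
merge ga(6) and ze(7): 13
merge 13 and ka(22): 35
merge 35 and ep(36): 71
merge be(45) and io(56): 101
merge al(64) and et(70): 134
merge 71 and 101: 172
merge 134 and 172: 306
The subtree containing io is merged 3 times, so code length = 3.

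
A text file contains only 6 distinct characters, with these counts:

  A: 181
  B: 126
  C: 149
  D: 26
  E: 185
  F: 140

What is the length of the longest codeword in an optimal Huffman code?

3

Merge the two lowest-weight nodes at each step:
D(26) + B(126) → 152
F(140) + C(149) → 289
152 + A(181) → 333
E(185) + 289 → 474
333 + 474 → 807
Maximum depth reached is 3.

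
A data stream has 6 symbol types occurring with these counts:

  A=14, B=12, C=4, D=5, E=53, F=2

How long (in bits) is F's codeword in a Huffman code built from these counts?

5

Build the tree from the bottom:
merge F(2) and C(4): 6
merge D(5) and 6: 11
merge 11 and B(12): 23
merge A(14) and 23: 37
merge 37 and E(53): 90
The subtree containing F is merged 5 times, so code length = 5.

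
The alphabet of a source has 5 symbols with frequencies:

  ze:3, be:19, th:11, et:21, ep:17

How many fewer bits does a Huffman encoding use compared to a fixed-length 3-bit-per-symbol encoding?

57

Fixed-length: 3 bits × 71 symbols = 213 bits.
Huffman merges:
ze(3) + th(11) → 14
14 + ep(17) → 31
be(19) + et(21) → 40
31 + 40 → 71
Huffman total = 14 + 31 + 40 + 71 = 156 bits.
Saving = 213 − 156 = 57 bits.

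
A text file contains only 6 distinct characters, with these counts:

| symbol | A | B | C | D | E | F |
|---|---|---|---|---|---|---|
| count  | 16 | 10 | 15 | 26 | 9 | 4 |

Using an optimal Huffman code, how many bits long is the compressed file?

196

Greedily combine the two least-frequent nodes:
combine F(4), E(9) → 13
combine B(10), 13 → 23
combine C(15), A(16) → 31
combine 23, D(26) → 49
combine 31, 49 → 80
Total encoded bits = sum of merged weights = 13 + 23 + 31 + 49 + 80 = 196.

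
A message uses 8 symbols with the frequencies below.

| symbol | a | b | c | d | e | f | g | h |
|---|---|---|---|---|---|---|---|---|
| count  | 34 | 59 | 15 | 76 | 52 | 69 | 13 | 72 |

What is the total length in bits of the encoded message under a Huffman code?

1112

Greedily combine the two least-frequent nodes:
g(13) + c(15) → 28
28 + a(34) → 62
e(52) + b(59) → 111
62 + f(69) → 131
h(72) + d(76) → 148
111 + 131 → 242
148 + 242 → 390
Each symbol's bit-cost is frequency × depth; summing gives 1112 bits (equivalently 28 + 62 + 111 + 131 + 148 + 242 + 390).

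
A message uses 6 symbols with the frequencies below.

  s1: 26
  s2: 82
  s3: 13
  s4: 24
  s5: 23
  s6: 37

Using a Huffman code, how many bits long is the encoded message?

487

Greedily combine the two least-frequent nodes:
combine s3(13), s5(23) → 36
combine s4(24), s1(26) → 50
combine 36, s6(37) → 73
combine 50, 73 → 123
combine s2(82), 123 → 205
The encoded length is the sum of every internal node's weight: 36 + 50 + 73 + 123 + 205 = 487 bits.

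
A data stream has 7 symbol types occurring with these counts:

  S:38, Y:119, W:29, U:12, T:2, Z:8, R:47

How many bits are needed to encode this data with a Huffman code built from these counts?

559

Build the Huffman tree bottom-up:
T(2) + Z(8) → 10
10 + U(12) → 22
22 + W(29) → 51
S(38) + R(47) → 85
51 + 85 → 136
Y(119) + 136 → 255
Each symbol's bit-cost is frequency × depth; summing gives 559 bits (equivalently 10 + 22 + 51 + 85 + 136 + 255).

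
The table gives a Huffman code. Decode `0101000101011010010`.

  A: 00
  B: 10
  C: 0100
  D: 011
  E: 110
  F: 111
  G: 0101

Read left to right; each codeword is recognised as soon as it completes (prefix code):
  0101→G | 00→A | 0101→G | 011→D | 0100→C | 10→B
Decoded message: GAGDCB

GAGDCB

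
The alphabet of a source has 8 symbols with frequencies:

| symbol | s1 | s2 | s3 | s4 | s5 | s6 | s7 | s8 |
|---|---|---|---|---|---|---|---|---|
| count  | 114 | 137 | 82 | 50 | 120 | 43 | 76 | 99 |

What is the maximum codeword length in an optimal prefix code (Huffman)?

Merge the two lowest-weight nodes at each step:
merge s6(43) and s4(50): 93
merge s7(76) and s3(82): 158
merge 93 and s8(99): 192
merge s1(114) and s5(120): 234
merge s2(137) and 158: 295
merge 192 and 234: 426
merge 295 and 426: 721
The first pair merged (s6, s4) ends up deepest, at depth 4.

4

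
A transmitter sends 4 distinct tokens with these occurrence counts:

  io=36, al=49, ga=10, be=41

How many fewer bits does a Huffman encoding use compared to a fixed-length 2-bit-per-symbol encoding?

Fixed-length: 2 bits × 136 symbols = 272 bits.
Huffman merges:
merge ga(10) and io(36): 46
merge be(41) and 46: 87
merge al(49) and 87: 136
Huffman total = 46 + 87 + 136 = 269 bits.
Saving = 272 − 269 = 3 bits.

3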